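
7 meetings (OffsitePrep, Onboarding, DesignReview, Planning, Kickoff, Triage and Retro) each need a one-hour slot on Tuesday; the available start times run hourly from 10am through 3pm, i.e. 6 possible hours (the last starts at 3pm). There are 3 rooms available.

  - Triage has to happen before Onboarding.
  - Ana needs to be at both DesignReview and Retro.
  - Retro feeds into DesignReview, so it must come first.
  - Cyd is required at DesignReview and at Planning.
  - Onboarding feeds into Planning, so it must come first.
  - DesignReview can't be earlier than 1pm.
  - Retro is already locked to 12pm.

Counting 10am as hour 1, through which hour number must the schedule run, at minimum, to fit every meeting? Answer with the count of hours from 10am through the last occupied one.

4

The precedence chain requires at least 3 distinct hours.
With at most 3 per hour and 7 meetings, at least 3 hours are needed.
DesignReview can't be placed before 1pm — that is hour 4 counting from 10am — so the schedule must run through at least 4 hours.
4 works (last occupied hour: 1pm): for example Onboarding=11am; OffsitePrep=10am; Triage=10am; DesignReview=1pm; Retro=12pm; Planning=12pm; Kickoff=10am.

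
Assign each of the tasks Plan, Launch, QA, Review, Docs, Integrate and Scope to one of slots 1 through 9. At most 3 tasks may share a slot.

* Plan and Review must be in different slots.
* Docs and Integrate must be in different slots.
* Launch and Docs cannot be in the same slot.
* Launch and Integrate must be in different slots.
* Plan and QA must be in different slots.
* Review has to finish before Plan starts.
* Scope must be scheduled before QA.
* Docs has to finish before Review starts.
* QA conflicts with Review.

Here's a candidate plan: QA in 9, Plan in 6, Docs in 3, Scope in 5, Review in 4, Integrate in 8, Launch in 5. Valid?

Yes, all constraints hold

Review has to finish before Plan starts — holds.
Launch and Docs cannot be in the same slot — holds.
QA conflicts with Review — holds.
Scope must be scheduled before QA — holds.
Plan and QA must be in different slots — holds.
At most 3 tasks may share a slot — holds.
Docs has to finish before Review starts — holds.
Launch and Integrate must be in different slots — holds.
Docs and Integrate must be in different slots — holds.
Plan and Review must be in different slots — holds.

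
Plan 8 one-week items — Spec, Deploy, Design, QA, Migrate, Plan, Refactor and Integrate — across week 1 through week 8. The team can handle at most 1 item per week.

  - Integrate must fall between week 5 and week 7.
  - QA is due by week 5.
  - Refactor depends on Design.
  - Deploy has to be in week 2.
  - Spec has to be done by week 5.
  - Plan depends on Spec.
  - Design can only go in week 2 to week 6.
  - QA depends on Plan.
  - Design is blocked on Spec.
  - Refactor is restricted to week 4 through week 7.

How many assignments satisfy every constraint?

Splitting on Design: it can be week 3 (2), week 4 (2), week 5 (2), week 6 (1). Listing each branch's schedules as (Spec, Deploy, QA, Migrate, Plan, Refactor, Integrate) by week number:
Design=week 3: (1,2,5,8,4,6,7) (1,2,5,8,4,7,6) — 2.
Design=week 4: (1,2,5,8,3,6,7) (1,2,5,8,3,7,6) — 2.
Design=week 5: (1,2,4,8,3,6,7) (1,2,4,8,3,7,6) — 2.
Design=week 6: (1,2,4,8,3,7,5) — 1.
Summing: 2 + 2 + 2 + 1 = 7.

7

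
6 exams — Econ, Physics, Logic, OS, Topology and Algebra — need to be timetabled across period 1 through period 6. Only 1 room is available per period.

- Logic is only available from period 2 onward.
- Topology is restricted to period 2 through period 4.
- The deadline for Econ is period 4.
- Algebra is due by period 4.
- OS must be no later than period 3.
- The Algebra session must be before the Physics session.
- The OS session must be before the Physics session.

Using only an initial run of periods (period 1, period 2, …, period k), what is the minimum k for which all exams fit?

6

The precedence chain requires at least 2 distinct periods.
With at most 1 per period and 6 exams, at least 6 periods are needed.
6 works (last occupied period: period 6): for example Logic in period 5; Physics in period 6; OS in period 1; Algebra in period 3; Topology in period 2; Econ in period 4.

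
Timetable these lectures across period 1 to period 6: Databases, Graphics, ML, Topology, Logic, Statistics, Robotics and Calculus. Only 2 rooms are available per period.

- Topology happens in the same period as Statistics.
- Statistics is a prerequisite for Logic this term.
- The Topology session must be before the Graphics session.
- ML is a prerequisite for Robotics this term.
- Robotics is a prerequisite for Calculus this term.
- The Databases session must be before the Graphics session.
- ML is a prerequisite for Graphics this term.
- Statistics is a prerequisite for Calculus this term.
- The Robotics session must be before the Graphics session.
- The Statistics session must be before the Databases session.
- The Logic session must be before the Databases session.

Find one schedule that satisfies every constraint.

Databases in period 3, Statistics in period 1, Calculus in period 4, ML in period 2, Graphics in period 4, Topology in period 1, Robotics in period 3, Logic in period 2

Checking: Statistics(period 1) before Calculus(period 4); ML(period 2) before Graphics(period 4); Topology(period 1) before Graphics(period 4); Statistics(period 1) before Databases(period 3); Databases(period 3) before Graphics(period 4); ML(period 2) before Robotics(period 3); Statistics(period 1) before Logic(period 2); Robotics(period 3) before Graphics(period 4); Robotics(period 3) before Calculus(period 4); Logic(period 2) before Databases(period 3); Topology = Statistics = period 1; max 2 per period (cap 2).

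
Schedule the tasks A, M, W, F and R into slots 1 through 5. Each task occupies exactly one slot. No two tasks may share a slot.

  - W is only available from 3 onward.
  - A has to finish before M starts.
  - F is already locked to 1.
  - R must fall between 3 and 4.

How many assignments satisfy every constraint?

Enumerating: F=1; R=3; W=4; A=2; M=5 | M=4; W=5; R=3; F=1; A=2 | M=5; R=4; W=3; F=1; A=2 | W in 5; M in 3; A in 2; F in 1; R in 4.

4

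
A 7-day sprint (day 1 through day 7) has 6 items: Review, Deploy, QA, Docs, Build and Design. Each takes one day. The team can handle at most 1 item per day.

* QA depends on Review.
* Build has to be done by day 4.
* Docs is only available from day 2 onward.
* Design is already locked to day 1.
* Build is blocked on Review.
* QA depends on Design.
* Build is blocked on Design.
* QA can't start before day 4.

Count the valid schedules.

60

Splitting on Review: it can be day 2 (42), day 3 (18). Listing each branch's schedules as (Deploy, QA, Docs, Build, Design) by day number:
Review=day 2: (3,5,6,4,1) (3,5,7,4,1) (3,6,5,4,1) (3,6,7,4,1) (3,7,5,4,1) (3,7,6,4,1) (4,5,6,3,1) (4,5,7,3,1) (4,6,5,3,1) (4,6,7,3,1) (4,7,5,3,1) (4,7,6,3,1) (5,4,6,3,1) (5,4,7,3,1) (5,6,3,4,1) (5,6,4,3,1) (5,6,7,3,1) (5,6,7,4,1) (5,7,3,4,1) (5,7,4,3,1) (5,7,6,3,1) (5,7,6,4,1) (6,4,5,3,1) (6,4,7,3,1) (6,5,3,4,1) (6,5,4,3,1) (6,5,7,3,1) (6,5,7,4,1) (6,7,3,4,1) (6,7,4,3,1) (6,7,5,3,1) (6,7,5,4,1) (7,4,5,3,1) (7,4,6,3,1) (7,5,3,4,1) (7,5,4,3,1) (7,5,6,3,1) (7,5,6,4,1) (7,6,3,4,1) (7,6,4,3,1) (7,6,5,3,1) (7,6,5,4,1) — 42.
Review=day 3: (2,5,6,4,1) (2,5,7,4,1) (2,6,5,4,1) (2,6,7,4,1) (2,7,5,4,1) (2,7,6,4,1) (5,6,2,4,1) (5,6,7,4,1) (5,7,2,4,1) (5,7,6,4,1) (6,5,2,4,1) (6,5,7,4,1) (6,7,2,4,1) (6,7,5,4,1) (7,5,2,4,1) (7,5,6,4,1) (7,6,2,4,1) (7,6,5,4,1) — 18.
Summing: 42 + 18 = 60.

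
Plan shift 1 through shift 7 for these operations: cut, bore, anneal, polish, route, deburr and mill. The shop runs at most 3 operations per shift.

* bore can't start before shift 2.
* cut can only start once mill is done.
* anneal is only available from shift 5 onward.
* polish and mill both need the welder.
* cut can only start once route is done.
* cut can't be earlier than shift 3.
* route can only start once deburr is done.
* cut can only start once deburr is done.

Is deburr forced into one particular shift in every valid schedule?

deburr can be shift 1 (e.g. mill=shift 1, bore=shift 2, cut=shift 3, polish=shift 2, anneal=shift 5, deburr=shift 1, route=shift 2) or shift 2 (e.g. route=shift 3, deburr=shift 2, anneal=shift 5, polish=shift 2, bore=shift 2, mill=shift 1, cut=shift 4).

No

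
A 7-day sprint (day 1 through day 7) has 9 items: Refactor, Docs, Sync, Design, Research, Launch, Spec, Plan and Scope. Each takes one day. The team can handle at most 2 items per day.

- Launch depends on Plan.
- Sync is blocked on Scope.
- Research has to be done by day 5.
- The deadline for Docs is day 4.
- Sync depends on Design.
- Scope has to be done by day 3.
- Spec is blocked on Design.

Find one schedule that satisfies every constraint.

Design=day 2; Sync=day 3; Refactor=day 5; Spec=day 4; Launch=day 4; Docs=day 1; Research=day 2; Plan=day 3; Scope=day 1

Checking: Design(day 2) before Spec(day 4); Scope(day 1) before Sync(day 3); Plan(day 3) before Launch(day 4); Design(day 2) before Sync(day 3); Docs=day 1 in [day 1,day 4]; Research=day 2 in [day 1,day 5]; Scope=day 1 in [day 1,day 3]; max 2 per day (cap 2).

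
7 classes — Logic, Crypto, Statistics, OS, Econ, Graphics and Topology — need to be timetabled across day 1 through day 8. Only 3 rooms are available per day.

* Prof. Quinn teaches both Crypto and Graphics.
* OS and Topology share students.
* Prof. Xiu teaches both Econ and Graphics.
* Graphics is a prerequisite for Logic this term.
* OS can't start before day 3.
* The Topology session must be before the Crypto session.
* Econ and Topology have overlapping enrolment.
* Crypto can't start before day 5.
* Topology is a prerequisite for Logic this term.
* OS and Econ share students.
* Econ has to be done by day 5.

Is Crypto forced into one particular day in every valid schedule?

No

Crypto can be day 5 (e.g. Logic in day 3, Econ in day 1, OS in day 3, Topology in day 2, Crypto in day 5, Statistics in day 1, Graphics in day 2) or day 6 (e.g. Logic in day 3; Statistics in day 1; Graphics in day 2; Crypto in day 6; Topology in day 2; OS in day 3; Econ in day 1).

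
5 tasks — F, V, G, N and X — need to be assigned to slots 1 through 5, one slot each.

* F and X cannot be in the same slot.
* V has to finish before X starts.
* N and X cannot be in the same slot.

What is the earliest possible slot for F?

F at 1 is achievable: N -> 1; V -> 1; F -> 1; X -> 2; G -> 1.

1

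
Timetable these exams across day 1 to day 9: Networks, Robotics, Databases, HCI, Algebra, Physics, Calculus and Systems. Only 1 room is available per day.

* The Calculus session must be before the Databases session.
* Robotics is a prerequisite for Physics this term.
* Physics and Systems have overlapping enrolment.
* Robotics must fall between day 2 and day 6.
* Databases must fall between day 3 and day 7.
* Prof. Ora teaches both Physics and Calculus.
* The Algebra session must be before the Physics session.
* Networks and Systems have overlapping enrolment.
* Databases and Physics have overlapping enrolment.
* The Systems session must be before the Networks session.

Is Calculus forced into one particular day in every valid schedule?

Calculus can be day 1 (e.g. Databases=day 3, Calculus=day 1, Physics=day 5, Networks=day 7, HCI=day 8, Systems=day 6, Robotics=day 2, Algebra=day 4) or day 2 (e.g. Physics in day 5; Robotics in day 3; Systems in day 6; Calculus in day 2; Algebra in day 1; Networks in day 7; Databases in day 4; HCI in day 8).

No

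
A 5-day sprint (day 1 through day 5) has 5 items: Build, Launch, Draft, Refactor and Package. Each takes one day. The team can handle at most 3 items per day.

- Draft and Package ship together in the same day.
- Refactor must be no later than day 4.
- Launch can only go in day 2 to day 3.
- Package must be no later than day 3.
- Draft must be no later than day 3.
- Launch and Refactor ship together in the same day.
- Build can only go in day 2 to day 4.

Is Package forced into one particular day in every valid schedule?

Package can be day 1 (e.g. Package in day 1; Draft in day 1; Build in day 2; Refactor in day 2; Launch in day 2) or day 2 (e.g. Launch -> day 3, Build -> day 2, Draft -> day 2, Package -> day 2, Refactor -> day 3).

No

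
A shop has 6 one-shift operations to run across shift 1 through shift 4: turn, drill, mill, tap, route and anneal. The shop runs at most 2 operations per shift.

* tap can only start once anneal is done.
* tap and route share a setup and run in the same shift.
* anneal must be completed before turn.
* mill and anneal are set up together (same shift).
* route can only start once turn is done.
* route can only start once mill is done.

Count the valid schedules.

Splitting on turn: it can be shift 2 (4), shift 3 (4). Listing each branch's schedules as (drill, mill, tap, route, anneal) by shift number:
turn=shift 2: (2,1,3,3,1) (2,1,4,4,1) (3,1,4,4,1) (4,1,3,3,1) — 4.
turn=shift 3: (1,2,4,4,2) (2,1,4,4,1) (3,1,4,4,1) (3,2,4,4,2) — 4.
Summing: 4 + 4 = 8.

8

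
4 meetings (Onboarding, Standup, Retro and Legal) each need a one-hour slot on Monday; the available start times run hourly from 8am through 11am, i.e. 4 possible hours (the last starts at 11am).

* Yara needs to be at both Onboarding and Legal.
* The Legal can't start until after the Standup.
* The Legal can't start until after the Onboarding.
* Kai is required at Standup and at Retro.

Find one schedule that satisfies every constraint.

Onboarding -> 8am, Legal -> 9am, Standup -> 8am, Retro -> 9am

Checking: Standup(8am) before Legal(9am); Onboarding(8am) before Legal(9am); Onboarding(8am) != Legal(9am); Standup(8am) != Retro(9am).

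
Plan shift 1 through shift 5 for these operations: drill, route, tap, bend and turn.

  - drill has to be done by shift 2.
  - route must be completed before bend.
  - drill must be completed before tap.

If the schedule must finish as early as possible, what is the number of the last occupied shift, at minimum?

shift 2

The precedence chain requires at least 2 distinct shifts.
2 works (last occupied shift: shift 2): for example bend=shift 2, route=shift 1, turn=shift 1, tap=shift 2, drill=shift 1.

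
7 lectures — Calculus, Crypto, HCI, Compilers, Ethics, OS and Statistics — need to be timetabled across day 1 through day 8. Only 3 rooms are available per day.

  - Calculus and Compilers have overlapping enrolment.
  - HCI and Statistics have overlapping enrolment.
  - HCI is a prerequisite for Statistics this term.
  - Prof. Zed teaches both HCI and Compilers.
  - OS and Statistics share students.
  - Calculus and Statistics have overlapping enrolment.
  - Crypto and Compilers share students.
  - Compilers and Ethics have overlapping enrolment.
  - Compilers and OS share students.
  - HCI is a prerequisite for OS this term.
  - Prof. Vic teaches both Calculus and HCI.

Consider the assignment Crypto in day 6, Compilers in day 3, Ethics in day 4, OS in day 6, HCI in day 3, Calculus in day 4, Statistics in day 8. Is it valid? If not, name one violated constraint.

Invalid. Prof. Zed teaches both HCI and Compilers.

Calculus and Statistics have overlapping enrolment — holds.
HCI and Statistics have overlapping enrolment — holds.
Compilers and OS share students — holds.
Compilers and Ethics have overlapping enrolment — holds.
Prof. Zed teaches both HCI and Compilers — violated.
Crypto and Compilers share students — holds.
Calculus and Compilers have overlapping enrolment — holds.
OS and Statistics share students — holds.
Only 3 rooms are available per day — holds.
Prof. Vic teaches both Calculus and HCI — holds.
HCI is a prerequisite for Statistics this term — holds.
HCI is a prerequisite for OS this term — holds.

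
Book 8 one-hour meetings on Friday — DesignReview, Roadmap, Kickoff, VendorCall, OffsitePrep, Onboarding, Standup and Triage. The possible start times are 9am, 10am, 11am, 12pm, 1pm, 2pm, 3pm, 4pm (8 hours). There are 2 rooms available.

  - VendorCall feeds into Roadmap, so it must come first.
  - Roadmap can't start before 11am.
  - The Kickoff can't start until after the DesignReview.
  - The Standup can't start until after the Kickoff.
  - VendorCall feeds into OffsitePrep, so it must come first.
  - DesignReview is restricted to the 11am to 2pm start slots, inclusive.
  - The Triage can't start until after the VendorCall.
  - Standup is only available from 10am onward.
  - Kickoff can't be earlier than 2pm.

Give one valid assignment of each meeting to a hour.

Kickoff -> 2pm; Roadmap -> 11am; Onboarding -> 9am; OffsitePrep -> 10am; Standup -> 3pm; DesignReview -> 11am; VendorCall -> 9am; Triage -> 10am

Checking: Kickoff(2pm) before Standup(3pm); VendorCall(9am) before Roadmap(11am); DesignReview(11am) before Kickoff(2pm); VendorCall(9am) before OffsitePrep(10am); VendorCall(9am) before Triage(10am); DesignReview=11am in [11am,2pm]; Roadmap=11am in [11am,4pm]; Standup=3pm in [10am,4pm]; Kickoff=2pm in [2pm,4pm]; max 2 per hour (cap 2).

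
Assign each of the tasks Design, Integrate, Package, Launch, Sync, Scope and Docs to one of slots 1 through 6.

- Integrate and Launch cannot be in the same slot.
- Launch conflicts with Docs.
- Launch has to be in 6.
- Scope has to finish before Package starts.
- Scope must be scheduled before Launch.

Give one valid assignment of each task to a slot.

Sync -> 1, Design -> 1, Launch -> 6, Integrate -> 1, Scope -> 1, Docs -> 1, Package -> 2

Checking: Scope(1) before Package(2); Scope(1) before Launch(6); Launch(6) != Docs(1); Integrate(1) != Launch(6); Launch=6 in [6,6].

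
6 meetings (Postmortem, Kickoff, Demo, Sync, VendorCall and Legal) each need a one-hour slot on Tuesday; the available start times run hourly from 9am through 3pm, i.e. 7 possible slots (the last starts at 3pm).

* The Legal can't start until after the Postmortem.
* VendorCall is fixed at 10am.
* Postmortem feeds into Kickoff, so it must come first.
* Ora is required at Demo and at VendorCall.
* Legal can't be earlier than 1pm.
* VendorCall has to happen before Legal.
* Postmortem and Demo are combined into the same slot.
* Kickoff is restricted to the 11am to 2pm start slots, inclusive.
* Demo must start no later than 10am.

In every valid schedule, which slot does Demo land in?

9am

Demo's window is 9am–10am.
VendorCall is fixed at 10am, and Demo can't share a slot with VendorCall.
So Demo must be 9am.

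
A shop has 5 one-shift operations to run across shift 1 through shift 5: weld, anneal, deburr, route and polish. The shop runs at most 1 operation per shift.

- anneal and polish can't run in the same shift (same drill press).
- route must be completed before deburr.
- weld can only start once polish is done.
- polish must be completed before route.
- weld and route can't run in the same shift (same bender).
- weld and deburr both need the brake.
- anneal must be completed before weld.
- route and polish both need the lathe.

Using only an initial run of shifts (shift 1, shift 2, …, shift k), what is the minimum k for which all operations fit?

The precedence chain requires at least 3 distinct shifts.
With at most 1 per shift and 5 operations, at least 5 shifts are needed.
5 works (last occupied shift: shift 5): for example anneal -> shift 2; route -> shift 4; polish -> shift 1; weld -> shift 3; deburr -> shift 5.

5 shifts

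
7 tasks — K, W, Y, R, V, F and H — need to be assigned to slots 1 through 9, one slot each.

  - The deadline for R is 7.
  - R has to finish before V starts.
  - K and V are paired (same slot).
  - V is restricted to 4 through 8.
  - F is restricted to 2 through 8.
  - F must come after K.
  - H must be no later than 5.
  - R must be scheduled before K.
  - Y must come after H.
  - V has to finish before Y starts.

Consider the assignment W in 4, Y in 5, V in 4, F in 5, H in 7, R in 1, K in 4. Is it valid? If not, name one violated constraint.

No. Y must come after H is not satisfied.

V has to finish before Y starts — holds.
F is restricted to 2 through 8 — holds.
V is restricted to 4 through 8 — holds.
R has to finish before V starts — holds.
Y must come after H — violated.
The deadline for R is 7 — holds.
K and V are paired (same slot) — holds.
H must be no later than 5 — violated.
R must be scheduled before K — holds.
F must come after K — holds.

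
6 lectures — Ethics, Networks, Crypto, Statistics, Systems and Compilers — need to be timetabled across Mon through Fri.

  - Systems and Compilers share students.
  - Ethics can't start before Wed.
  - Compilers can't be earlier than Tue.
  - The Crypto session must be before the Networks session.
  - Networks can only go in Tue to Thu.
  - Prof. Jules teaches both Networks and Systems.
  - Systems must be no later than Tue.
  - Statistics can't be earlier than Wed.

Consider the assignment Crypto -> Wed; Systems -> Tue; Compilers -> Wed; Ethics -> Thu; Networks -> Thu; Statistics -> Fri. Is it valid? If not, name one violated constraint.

Yes

Compilers can't be earlier than Tue — holds.
Systems and Compilers share students — holds.
The Crypto session must be before the Networks session — holds.
Prof. Jules teaches both Networks and Systems — holds.
Ethics can't start before Wed — holds.
Networks can only go in Tue to Thu — holds.
Statistics can't be earlier than Wed — holds.
Systems must be no later than Tue — holds.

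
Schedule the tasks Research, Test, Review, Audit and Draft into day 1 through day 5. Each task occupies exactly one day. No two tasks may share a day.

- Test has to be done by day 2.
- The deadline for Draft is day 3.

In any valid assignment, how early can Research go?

day 1

Research at day 1 is achievable: Draft=day 3; Review=day 4; Research=day 1; Audit=day 5; Test=day 2.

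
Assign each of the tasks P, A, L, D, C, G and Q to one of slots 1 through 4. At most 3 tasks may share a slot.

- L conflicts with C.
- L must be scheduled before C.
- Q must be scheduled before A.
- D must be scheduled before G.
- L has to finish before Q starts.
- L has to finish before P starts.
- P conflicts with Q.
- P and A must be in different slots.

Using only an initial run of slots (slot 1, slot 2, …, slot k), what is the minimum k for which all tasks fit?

4 slots

The precedence chain requires at least 3 distinct slots.
With at most 3 per slot and 7 tasks, at least 3 slots are needed.
Could 3 slots be enough, i.e. nothing placed later than 3? No: P must come after L (at 1 or later) → {2, 3}; L must come before P (at 3 or earlier) → {1, 2}; Q must come after L (at 1 or later) → {2, 3}; A must come after Q (at 2 or later) → {3}; Q must come before A (at 3 or earlier) → {2}; P can't share with Q (2) → {3}; A can't share with P (3) → nothing is left.
So 3 slots is not enough.
4 works (last occupied slot: 4): for example Q -> 2; C -> 2; P -> 3; D -> 1; L -> 1; A -> 4; G -> 2.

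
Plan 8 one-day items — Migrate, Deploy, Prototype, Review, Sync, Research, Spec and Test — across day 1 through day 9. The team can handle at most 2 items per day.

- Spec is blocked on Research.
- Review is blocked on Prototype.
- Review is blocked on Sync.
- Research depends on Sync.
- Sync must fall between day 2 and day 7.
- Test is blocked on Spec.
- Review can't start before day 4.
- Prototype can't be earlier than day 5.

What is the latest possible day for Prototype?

day 8

Prototype is available from day 5; downstream work caps Prototype at day 8.
Prototype at day 8 is achievable: Test=day 5, Spec=day 4, Deploy=day 1, Review=day 9, Prototype=day 8, Research=day 3, Sync=day 2, Migrate=day 1.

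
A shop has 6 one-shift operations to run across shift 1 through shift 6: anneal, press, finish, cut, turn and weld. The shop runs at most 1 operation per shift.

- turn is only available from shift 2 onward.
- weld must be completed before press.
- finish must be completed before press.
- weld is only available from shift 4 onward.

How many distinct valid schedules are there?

50

Splitting on press: it can be shift 5 (14), shift 6 (36). Listing each branch's schedules as (anneal, finish, cut, turn, weld) by shift number:
press=shift 5: (1,2,3,6,4) (1,2,6,3,4) (1,3,2,6,4) (1,3,6,2,4) (2,1,3,6,4) (2,1,6,3,4) (2,3,1,6,4) (3,1,2,6,4) (3,1,6,2,4) (3,2,1,6,4) (6,1,2,3,4) (6,1,3,2,4) (6,2,1,3,4) (6,3,1,2,4) — 14.
press=shift 6: (1,2,3,4,5) (1,2,3,5,4) (1,2,4,3,5) (1,2,5,3,4) (1,3,2,4,5) (1,3,2,5,4) (1,3,4,2,5) (1,3,5,2,4) (1,4,2,3,5) (1,4,3,2,5) (1,5,2,3,4) (1,5,3,2,4) (2,1,3,4,5) (2,1,3,5,4) (2,1,4,3,5) (2,1,5,3,4) (2,3,1,4,5) (2,3,1,5,4) (2,4,1,3,5) (2,5,1,3,4) (3,1,2,4,5) (3,1,2,5,4) (3,1,4,2,5) (3,1,5,2,4) (3,2,1,4,5) (3,2,1,5,4) (3,4,1,2,5) (3,5,1,2,4) (4,1,2,3,5) (4,1,3,2,5) (4,2,1,3,5) (4,3,1,2,5) (5,1,2,3,4) (5,1,3,2,4) (5,2,1,3,4) (5,3,1,2,4) — 36.
Summing: 14 + 36 = 50.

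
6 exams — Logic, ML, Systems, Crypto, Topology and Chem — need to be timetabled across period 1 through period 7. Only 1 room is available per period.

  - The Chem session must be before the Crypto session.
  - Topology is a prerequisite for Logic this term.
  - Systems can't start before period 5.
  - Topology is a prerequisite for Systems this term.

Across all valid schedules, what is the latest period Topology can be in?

period 5

Downstream work caps Topology at period 6.
Topology at period 5 is achievable: Systems in period 6; Crypto in period 2; Topology in period 5; ML in period 3; Logic in period 7; Chem in period 1.
Nothing later works — the capacity limit rule out every period after period 5.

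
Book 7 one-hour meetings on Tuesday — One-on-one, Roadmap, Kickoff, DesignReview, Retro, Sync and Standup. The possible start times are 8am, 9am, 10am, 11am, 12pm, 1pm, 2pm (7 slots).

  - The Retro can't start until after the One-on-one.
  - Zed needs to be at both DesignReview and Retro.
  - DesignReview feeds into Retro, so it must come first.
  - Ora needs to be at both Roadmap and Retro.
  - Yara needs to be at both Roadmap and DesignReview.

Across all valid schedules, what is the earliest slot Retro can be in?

9am

Precedence pushes Retro to at least 9am.
Retro at 9am is achievable: DesignReview=8am, Retro=9am, Sync=8am, Standup=8am, One-on-one=8am, Roadmap=10am, Kickoff=8am.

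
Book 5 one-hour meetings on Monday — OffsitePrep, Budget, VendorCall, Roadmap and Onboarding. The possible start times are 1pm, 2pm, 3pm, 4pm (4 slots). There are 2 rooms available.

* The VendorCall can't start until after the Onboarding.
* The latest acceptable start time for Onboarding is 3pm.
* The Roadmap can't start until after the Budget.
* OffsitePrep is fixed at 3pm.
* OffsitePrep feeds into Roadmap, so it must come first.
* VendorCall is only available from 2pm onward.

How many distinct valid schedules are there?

15

Splitting on Budget: it can be 1pm (6), 2pm (6), 3pm (3). Listing each branch's schedules as (OffsitePrep, VendorCall, Roadmap, Onboarding):
Budget=1pm: (3pm,2pm,4pm,1pm) (3pm,3pm,4pm,1pm) (3pm,3pm,4pm,2pm) (3pm,4pm,4pm,1pm) (3pm,4pm,4pm,2pm) (3pm,4pm,4pm,3pm) — 6.
Budget=2pm: (3pm,2pm,4pm,1pm) (3pm,3pm,4pm,1pm) (3pm,3pm,4pm,2pm) (3pm,4pm,4pm,1pm) (3pm,4pm,4pm,2pm) (3pm,4pm,4pm,3pm) — 6.
Budget=3pm: (3pm,2pm,4pm,1pm) (3pm,4pm,4pm,1pm) (3pm,4pm,4pm,2pm) — 3.
Summing: 6 + 6 + 3 = 15.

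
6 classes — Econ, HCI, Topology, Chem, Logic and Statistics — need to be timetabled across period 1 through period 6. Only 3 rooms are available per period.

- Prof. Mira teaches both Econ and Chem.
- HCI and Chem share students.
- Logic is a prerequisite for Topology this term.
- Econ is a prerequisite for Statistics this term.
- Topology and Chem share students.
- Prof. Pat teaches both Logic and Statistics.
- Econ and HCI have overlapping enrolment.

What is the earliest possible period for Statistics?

period 2

Precedence pushes Statistics to at least period 2.
Statistics at period 2 is achievable: Econ in period 1, Topology in period 2, HCI in period 2, Statistics in period 2, Logic in period 1, Chem in period 3.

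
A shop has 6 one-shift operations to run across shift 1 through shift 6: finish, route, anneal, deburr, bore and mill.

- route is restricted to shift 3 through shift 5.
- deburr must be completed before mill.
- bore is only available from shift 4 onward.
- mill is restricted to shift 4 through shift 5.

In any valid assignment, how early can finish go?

shift 1

finish at shift 1 is achievable: anneal=shift 1, finish=shift 1, deburr=shift 1, route=shift 3, mill=shift 4, bore=shift 4.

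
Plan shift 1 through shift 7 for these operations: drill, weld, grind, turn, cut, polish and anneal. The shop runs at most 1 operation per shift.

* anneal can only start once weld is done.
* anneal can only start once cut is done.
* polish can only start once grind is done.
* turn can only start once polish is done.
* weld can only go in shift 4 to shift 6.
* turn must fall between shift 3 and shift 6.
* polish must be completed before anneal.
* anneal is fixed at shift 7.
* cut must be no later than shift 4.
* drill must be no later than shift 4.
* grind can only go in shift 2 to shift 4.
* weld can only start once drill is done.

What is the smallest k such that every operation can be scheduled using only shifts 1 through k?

7

The precedence chain requires at least 3 distinct shifts.
With at most 1 per shift and 7 operations, at least 7 shifts are needed.
anneal can't be placed before shift 7, so the schedule must run through at least shift 7.
7 works (last occupied shift: shift 7): for example anneal in shift 7; polish in shift 5; drill in shift 1; cut in shift 3; weld in shift 4; turn in shift 6; grind in shift 2.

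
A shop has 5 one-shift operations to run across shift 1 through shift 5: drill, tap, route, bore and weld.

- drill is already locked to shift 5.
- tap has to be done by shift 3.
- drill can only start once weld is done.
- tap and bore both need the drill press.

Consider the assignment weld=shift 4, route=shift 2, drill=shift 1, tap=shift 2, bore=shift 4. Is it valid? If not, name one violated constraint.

drill is already locked to shift 5 — violated.
drill can only start once weld is done — violated.
tap and bore both need the drill press — holds.
tap has to be done by shift 3 — holds.

No — it violates: drill is already locked to shift 5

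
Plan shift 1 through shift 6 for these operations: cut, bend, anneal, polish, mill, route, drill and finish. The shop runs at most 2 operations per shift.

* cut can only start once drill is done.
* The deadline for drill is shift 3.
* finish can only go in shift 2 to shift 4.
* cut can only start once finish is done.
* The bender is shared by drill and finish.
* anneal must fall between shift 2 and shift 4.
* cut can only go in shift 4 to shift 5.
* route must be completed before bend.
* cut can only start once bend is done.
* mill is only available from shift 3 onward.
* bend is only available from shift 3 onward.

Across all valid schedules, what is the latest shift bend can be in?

Bend is available from shift 3; downstream work caps bend at shift 4.
bend at shift 4 is achievable: finish in shift 2, anneal in shift 2, drill in shift 1, bend in shift 4, mill in shift 3, polish in shift 3, cut in shift 5, route in shift 1.

shift 4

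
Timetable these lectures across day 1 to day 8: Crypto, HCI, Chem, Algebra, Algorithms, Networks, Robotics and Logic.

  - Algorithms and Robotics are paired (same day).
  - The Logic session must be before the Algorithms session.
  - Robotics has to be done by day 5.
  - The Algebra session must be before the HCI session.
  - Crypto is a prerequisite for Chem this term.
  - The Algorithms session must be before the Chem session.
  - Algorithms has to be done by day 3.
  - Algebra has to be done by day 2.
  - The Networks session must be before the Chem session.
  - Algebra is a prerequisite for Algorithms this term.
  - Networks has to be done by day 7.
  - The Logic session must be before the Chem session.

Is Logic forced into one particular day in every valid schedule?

Logic can be day 1 (e.g. Algebra=day 1; Chem=day 3; Algorithms=day 2; Crypto=day 1; Logic=day 1; Robotics=day 2; Networks=day 1; HCI=day 2) or day 2 (e.g. Crypto -> day 1, Networks -> day 1, Chem -> day 4, Algebra -> day 1, HCI -> day 2, Logic -> day 2, Robotics -> day 3, Algorithms -> day 3).

No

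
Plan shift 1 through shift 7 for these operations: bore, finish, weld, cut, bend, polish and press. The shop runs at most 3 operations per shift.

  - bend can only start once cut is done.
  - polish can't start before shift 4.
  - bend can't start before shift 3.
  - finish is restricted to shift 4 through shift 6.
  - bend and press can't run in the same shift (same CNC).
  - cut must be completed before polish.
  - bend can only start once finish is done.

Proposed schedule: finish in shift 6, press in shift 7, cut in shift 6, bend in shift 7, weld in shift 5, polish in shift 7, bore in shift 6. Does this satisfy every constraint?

No — it violates: bend and press can't run in the same shift (same CNC)

bend can only start once finish is done — holds.
bend can't start before shift 3 — holds.
The shop runs at most 3 operations per shift — holds.
polish can't start before shift 4 — holds.
bend can only start once cut is done — holds.
bend and press can't run in the same shift (same CNC) — violated.
finish is restricted to shift 4 through shift 6 — holds.
cut must be completed before polish — holds.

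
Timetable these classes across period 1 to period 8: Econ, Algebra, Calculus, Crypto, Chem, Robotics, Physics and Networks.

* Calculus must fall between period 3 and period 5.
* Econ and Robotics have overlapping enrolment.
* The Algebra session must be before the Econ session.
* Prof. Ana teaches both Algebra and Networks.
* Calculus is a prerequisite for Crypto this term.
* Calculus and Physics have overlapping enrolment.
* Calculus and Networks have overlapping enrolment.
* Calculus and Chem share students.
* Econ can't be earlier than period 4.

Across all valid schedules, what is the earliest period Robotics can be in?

Robotics at period 1 is achievable: Crypto in period 4; Physics in period 1; Robotics in period 1; Econ in period 4; Networks in period 2; Calculus in period 3; Chem in period 1; Algebra in period 1.

period 1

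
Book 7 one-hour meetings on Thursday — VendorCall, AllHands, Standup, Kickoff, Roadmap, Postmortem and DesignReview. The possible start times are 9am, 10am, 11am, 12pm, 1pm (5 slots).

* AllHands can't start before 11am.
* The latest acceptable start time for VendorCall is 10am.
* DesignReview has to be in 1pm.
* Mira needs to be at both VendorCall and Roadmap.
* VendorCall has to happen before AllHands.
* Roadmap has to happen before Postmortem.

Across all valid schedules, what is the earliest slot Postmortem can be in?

10am

Precedence pushes Postmortem to at least 10am.
Postmortem at 10am is achievable: AllHands=11am; Kickoff=9am; Roadmap=9am; Standup=9am; Postmortem=10am; DesignReview=1pm; VendorCall=10am.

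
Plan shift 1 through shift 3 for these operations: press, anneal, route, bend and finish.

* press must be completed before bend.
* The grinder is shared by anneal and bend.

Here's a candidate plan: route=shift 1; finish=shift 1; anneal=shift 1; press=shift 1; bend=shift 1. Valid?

The grinder is shared by anneal and bend — violated.
press must be completed before bend — violated.

Invalid. The grinder is shared by anneal and bend.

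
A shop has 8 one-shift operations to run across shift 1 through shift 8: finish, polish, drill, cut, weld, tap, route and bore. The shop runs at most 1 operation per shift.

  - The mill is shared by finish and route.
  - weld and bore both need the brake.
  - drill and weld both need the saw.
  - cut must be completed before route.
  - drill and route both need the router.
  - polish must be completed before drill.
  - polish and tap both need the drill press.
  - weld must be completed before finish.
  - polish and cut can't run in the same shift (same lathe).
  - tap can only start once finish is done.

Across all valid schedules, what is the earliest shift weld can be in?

shift 1

Downstream work caps weld at shift 6.
weld at shift 1 is achievable: bore in shift 8; weld in shift 1; route in shift 7; cut in shift 5; tap in shift 6; polish in shift 3; finish in shift 2; drill in shift 4.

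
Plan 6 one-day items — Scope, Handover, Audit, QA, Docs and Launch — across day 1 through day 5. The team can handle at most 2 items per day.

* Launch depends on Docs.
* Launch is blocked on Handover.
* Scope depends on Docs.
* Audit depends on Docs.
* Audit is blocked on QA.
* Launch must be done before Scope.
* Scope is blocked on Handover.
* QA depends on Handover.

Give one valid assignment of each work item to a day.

Scope -> day 3, QA -> day 2, Docs -> day 1, Launch -> day 2, Handover -> day 1, Audit -> day 3

Checking: Handover(day 1) before Scope(day 3); Docs(day 1) before Audit(day 3); Docs(day 1) before Scope(day 3); Launch(day 2) before Scope(day 3); Docs(day 1) before Launch(day 2); Handover(day 1) before QA(day 2); QA(day 2) before Audit(day 3); Handover(day 1) before Launch(day 2); max 2 per day (cap 2).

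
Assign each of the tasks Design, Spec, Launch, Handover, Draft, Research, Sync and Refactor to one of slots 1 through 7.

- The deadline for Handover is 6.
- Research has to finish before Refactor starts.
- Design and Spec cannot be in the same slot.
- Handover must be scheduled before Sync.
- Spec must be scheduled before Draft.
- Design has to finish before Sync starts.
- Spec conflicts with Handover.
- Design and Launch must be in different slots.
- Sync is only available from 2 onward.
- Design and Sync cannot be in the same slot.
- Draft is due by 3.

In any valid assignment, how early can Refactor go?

Precedence pushes Refactor to at least 2.
Refactor at 2 is achievable: Launch -> 1; Design -> 2; Handover -> 2; Research -> 1; Draft -> 2; Refactor -> 2; Sync -> 3; Spec -> 1.

2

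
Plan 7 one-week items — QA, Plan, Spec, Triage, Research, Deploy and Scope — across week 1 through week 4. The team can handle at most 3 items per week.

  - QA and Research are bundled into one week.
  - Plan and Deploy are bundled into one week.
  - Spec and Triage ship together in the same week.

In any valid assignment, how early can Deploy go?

Deploy at week 1 is achievable: Spec -> week 3; Plan -> week 1; QA -> week 2; Research -> week 2; Scope -> week 1; Triage -> week 3; Deploy -> week 1.

week 1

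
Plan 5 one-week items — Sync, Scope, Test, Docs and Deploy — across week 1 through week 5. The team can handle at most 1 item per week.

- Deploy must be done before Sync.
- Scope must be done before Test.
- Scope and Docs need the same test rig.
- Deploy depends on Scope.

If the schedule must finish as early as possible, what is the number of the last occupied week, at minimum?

The precedence chain requires at least 3 distinct weeks.
With at most 1 per week and 5 work items, at least 5 weeks are needed.
5 works (last occupied week: week 5): for example Docs -> week 5, Sync -> week 3, Deploy -> week 2, Test -> week 4, Scope -> week 1.

5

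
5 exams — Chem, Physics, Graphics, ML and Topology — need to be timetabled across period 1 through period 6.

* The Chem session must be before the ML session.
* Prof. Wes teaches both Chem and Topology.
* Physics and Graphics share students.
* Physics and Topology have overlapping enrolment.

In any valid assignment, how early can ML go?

Precedence pushes ML to at least period 2.
ML at period 2 is achievable: ML in period 2, Graphics in period 2, Topology in period 2, Physics in period 1, Chem in period 1.

period 2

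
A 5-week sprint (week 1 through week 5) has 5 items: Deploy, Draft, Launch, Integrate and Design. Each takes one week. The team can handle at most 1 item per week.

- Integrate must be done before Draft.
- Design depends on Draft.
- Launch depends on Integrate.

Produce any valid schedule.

Integrate -> week 1, Launch -> week 3, Design -> week 4, Deploy -> week 5, Draft -> week 2

Checking: Integrate(week 1) before Launch(week 3); Draft(week 2) before Design(week 4); Integrate(week 1) before Draft(week 2); max 1 per week (cap 1).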